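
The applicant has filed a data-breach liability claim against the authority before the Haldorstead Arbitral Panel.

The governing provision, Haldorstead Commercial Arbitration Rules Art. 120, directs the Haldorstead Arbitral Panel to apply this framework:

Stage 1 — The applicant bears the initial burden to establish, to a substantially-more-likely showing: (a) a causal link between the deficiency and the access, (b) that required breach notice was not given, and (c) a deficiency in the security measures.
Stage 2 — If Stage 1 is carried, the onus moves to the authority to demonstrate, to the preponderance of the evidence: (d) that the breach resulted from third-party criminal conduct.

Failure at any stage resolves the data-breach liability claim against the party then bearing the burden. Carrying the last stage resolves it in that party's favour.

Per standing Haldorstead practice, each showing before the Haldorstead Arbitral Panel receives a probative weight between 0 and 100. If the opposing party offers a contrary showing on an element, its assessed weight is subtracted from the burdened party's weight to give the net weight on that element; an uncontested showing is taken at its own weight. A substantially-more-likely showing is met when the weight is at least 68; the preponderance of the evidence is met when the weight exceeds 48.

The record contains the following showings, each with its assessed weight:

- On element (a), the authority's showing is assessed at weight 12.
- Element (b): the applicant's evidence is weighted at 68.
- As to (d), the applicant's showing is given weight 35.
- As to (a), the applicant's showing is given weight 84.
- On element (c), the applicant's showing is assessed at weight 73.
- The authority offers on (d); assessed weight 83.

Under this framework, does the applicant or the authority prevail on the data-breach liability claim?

applicant

At Stage 1 the applicant must meet a substantially-more-likely showing (weight is at least 68): on (a) the weight is 84 less the opposing 12 gives net 72, ≥ 68, so (a) meets the standard; on (b) the weight is 68, ≥ 68, so (b) meets the standard; on (c) the weight is 73, ≥ 68, so (c) meets the standard.
  Stage 1 is satisfied; the onus moves to the authority.
At Stage 2 the authority must meet the preponderance of the evidence (weight exceeds 48): on (d) the weight is 83 less the opposing 35 gives net 48, which does not exceed 48, so (d) does not meet the standard.
  Stage 2 not carried; the authority fails its burden.
The applicant prevails.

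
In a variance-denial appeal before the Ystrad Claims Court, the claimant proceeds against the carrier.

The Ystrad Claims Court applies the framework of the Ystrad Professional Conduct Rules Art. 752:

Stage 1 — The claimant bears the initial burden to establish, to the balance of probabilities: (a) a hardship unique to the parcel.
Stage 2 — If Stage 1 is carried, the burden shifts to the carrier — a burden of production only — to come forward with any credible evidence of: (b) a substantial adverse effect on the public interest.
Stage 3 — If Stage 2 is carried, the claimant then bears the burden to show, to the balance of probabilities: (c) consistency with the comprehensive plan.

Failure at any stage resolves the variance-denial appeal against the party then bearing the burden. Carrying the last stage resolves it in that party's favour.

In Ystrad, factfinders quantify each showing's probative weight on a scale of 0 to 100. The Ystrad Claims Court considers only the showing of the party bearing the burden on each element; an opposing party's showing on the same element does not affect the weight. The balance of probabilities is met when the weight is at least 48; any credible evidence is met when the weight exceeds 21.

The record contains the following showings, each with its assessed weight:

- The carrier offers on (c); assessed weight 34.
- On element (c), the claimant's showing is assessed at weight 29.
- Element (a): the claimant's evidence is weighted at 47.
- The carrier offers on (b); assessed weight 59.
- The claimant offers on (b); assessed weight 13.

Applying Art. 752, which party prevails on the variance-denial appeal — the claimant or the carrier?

carrier

Stage 1 — burden on claimant; standard: the balance of probabilities (weight is at least 48).
    (a): 47 < 48 [not met]
  The claimant does not carry Stage 1.
The analysis ends at Stage 1; the carrier prevails.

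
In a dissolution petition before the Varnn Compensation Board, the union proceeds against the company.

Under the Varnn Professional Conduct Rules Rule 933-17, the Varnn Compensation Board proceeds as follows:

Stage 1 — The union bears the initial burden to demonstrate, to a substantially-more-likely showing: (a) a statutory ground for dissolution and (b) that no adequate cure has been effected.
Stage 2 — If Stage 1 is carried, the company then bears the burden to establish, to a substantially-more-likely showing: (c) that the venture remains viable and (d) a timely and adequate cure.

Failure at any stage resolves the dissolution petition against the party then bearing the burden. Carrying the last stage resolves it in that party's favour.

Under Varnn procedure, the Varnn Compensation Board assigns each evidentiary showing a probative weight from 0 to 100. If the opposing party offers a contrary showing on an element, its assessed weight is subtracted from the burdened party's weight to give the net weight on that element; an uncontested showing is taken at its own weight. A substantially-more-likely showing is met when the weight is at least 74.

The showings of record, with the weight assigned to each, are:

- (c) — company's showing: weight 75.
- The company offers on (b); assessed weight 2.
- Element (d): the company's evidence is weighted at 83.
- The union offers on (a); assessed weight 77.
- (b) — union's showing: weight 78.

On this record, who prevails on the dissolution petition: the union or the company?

At Stage 1 the union must meet a substantially-more-likely showing (weight is at least 74): on (a) the weight is 77, which does reach 74, so (a) meets the standard; on (b) the weight is 78 less the opposing 2 gives net 76, which does reach 74, so (b) meets the standard.
  The union carries Stage 1; the company now bears the burden.
At Stage 2 the company must meet a substantially-more-likely showing (weight is at least 74): on (c) the weight is 75, ≥ 74, so (c) meets the standard; on (d) the weight is 83, which does reach 74, so (d) meets the standard.
  All elements met at the final stage.
All stages carried — the company prevails.

company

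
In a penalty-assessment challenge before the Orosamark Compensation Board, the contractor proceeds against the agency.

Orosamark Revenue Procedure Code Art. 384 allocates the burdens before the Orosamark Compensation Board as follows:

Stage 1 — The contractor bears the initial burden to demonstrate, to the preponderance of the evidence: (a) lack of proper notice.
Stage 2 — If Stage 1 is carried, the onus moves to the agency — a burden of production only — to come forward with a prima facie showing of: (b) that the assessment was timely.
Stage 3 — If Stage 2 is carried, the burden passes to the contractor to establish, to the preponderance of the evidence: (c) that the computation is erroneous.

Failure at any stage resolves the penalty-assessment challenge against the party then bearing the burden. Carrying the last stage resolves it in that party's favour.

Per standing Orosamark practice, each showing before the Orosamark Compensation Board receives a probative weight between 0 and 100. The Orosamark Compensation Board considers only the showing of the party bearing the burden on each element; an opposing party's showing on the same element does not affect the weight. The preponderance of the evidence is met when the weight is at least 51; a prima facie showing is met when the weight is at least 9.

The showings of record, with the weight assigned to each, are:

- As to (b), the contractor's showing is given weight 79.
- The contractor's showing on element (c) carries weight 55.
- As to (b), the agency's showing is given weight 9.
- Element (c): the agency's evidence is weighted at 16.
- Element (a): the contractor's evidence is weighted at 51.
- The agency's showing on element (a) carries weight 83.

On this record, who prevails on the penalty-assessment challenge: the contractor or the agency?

Stage 1 (contractor, the preponderance of the evidence, weight is at least 51): (a) 51 (agency's 83 disregarded) ≥ 51 — meets.
  Stage 1 carried; the burden shifts to the agency.
Stage 2 (agency, a prima facie showing, weight is at least 9): (b) 9 (contractor's 79 disregarded) ≥ 9 — meets.
  Stage 2 carried; the burden shifts to the contractor.
Stage 3 (contractor, the preponderance of the evidence, weight is at least 51): (c) 55 (agency's 16 disregarded) ≥ 51 — meets.
  All elements met at the final stage.
Every stage carried; the contractor prevails.

contractor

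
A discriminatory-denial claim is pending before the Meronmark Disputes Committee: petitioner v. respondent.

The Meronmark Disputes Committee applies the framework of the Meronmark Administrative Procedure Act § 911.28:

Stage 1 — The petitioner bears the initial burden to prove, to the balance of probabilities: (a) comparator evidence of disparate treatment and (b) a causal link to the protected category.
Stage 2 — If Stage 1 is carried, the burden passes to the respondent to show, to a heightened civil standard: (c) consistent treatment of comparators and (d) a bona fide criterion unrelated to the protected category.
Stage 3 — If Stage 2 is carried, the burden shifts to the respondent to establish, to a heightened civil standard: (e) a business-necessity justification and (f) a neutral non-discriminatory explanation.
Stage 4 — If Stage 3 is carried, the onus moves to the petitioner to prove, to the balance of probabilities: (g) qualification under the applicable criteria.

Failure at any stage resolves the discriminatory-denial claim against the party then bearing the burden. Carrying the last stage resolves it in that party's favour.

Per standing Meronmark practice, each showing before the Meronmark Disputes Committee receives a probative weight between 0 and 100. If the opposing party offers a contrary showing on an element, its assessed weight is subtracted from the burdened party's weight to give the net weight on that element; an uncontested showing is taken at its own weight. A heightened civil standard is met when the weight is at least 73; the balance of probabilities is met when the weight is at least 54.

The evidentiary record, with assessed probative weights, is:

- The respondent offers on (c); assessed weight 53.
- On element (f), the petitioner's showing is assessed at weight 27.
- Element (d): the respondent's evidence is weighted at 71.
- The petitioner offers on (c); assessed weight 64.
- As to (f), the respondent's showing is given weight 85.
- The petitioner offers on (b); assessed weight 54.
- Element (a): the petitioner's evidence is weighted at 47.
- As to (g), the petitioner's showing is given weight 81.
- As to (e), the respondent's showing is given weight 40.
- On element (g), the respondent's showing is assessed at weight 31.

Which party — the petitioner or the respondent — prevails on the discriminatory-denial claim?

Stage 1 — burden on petitioner; standard: the balance of probabilities (weight is at least 54).
    (a): 47 < 54 [not met]
    (b): 54 ≥ 54 [met]
  The petitioner does not carry Stage 1.
So the respondent prevails.

respondent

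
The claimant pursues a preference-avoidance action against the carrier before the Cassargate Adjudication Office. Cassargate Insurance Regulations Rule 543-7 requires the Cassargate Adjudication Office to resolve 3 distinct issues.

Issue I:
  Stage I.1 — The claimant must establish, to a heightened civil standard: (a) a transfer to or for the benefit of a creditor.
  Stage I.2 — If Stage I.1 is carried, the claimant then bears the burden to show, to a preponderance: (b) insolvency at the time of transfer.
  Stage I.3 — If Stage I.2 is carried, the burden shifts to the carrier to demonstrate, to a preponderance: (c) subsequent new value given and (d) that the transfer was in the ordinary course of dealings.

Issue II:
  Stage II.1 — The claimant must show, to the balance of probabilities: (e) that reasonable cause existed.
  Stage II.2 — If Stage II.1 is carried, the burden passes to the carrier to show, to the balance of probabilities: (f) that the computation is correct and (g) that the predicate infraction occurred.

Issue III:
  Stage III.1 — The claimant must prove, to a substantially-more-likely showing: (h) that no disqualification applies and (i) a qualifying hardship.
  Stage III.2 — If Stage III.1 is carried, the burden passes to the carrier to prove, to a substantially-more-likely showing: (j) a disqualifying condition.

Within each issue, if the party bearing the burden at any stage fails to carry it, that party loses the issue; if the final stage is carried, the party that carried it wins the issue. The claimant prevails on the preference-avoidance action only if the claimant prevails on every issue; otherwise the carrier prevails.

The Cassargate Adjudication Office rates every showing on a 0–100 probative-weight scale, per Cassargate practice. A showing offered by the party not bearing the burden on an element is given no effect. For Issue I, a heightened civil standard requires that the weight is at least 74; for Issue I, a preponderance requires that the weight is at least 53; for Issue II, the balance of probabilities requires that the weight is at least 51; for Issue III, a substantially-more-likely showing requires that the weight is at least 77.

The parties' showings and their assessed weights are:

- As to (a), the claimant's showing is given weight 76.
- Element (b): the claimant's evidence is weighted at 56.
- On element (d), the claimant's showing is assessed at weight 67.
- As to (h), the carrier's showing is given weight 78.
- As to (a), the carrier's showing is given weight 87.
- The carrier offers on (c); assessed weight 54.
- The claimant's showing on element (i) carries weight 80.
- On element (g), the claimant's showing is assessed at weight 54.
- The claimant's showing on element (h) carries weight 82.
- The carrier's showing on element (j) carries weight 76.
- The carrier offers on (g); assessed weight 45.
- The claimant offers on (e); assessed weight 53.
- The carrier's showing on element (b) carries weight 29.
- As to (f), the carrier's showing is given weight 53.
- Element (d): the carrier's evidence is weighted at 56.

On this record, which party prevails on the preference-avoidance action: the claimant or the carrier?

— Issue I —
At Stage I.1 the claimant must meet a heightened civil standard (weight is at least 74): on (a) the weight is 76 (the carrier's 87 is given no effect), which does reach 74, so (a) meets the standard.
  Stage I.1 carried; the burden remains with the claimant.
At Stage I.2 the claimant must meet a preponderance (weight is at least 53): on (b) the weight is 56 (the carrier's 29 is given no effect), which does reach 53, so (b) meets the standard.
  Stage I.2 carried; the burden shifts to the carrier.
At Stage I.3 the carrier must meet a preponderance (weight is at least 53): on (c) the weight is 54, which does reach 53, so (c) meets the standard; on (d) the weight is 56 (the claimant's 67 is given no effect), which does reach 53, so (d) meets the standard.
  The carrier carries the last stage.
All stages carried — the carrier prevails on this issue.
— Issue II —
Stage II.1 — burden on claimant; standard: the balance of probabilities (weight is at least 51).
    (e): 53 ≥ 51 [met]
  All elements met. The burden passes to the carrier.
Stage II.2 — burden on carrier; standard: the balance of probabilities (weight is at least 51).
    (f): 53 ≥ 51 [met]
    (g): 45 (claimant's 54 disregarded) < 51 [not met]
  Not every element is met, so the carrier fails to carry Stage II.2.
So the claimant prevails on this issue.
— Issue III —
Stage III.1 — burden on claimant; standard: a substantially-more-likely showing (weight is at least 77).
    (h): 82 (carrier's 78 disregarded) ≥ 77 [met]
    (i): 80 ≥ 77 [met]
  The claimant carries Stage III.1; the carrier now bears the burden.
Stage III.2 — burden on carrier; standard: a substantially-more-likely showing (weight is at least 77).
    (j): 76 < 77 [not met]
  Stage III.2 not carried; the carrier fails its burden.
So the claimant prevails on this issue.
Per-issue: Issue I → carrier; Issue II → claimant; Issue III → claimant. The claimant must prevail on every issue; overall, the carrier prevails.

carrier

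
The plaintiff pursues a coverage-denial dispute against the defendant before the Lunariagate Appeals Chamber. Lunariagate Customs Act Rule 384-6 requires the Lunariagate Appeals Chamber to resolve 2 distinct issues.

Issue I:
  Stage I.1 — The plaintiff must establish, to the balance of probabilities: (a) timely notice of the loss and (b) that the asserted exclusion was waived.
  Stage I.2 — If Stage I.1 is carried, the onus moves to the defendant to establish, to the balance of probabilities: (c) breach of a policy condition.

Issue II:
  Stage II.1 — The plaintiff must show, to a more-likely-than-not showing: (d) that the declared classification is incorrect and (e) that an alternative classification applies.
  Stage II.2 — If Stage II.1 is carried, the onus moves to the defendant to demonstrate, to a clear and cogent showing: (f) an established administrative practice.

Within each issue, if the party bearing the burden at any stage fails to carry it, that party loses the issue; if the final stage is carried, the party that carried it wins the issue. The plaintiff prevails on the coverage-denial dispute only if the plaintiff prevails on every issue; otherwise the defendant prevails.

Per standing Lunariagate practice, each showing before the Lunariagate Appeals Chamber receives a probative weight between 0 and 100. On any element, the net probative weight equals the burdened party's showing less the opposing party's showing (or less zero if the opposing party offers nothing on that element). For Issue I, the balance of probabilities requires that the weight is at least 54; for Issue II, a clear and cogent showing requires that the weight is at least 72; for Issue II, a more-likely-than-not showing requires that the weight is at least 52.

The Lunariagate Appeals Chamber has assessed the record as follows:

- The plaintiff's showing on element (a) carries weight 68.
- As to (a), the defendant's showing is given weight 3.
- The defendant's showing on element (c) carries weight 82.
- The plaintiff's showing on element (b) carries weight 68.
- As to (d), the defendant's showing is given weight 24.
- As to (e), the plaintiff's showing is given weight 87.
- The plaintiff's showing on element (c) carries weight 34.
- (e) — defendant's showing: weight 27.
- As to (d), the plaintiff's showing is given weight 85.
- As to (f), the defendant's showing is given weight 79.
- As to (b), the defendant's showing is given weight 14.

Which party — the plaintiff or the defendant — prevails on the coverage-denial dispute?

defendant

— Issue I —
At Stage I.1 the plaintiff must meet the balance of probabilities (weight is at least 54): on (a) the weight is 68 less the opposing 3 gives net 65, which does reach 54, so (a) meets the standard; on (b) the weight is 68 less the opposing 14 gives net 54, ≥ 54, so (b) meets the standard.
  All elements met. The burden passes to the defendant.
At Stage I.2 the defendant must meet the balance of probabilities (weight is at least 54): on (c) the weight is 82 less the opposing 34 gives net 48, < 54, so (c) does not meet the standard.
  The defendant does not carry Stage I.2.
So the plaintiff prevails on this issue.
— Issue II —
Stage II.1 — burden on plaintiff; standard: a more-likely-than-not showing (weight is at least 52).
    (d): 85 − 24 = 61 ≥ 52 [met]
    (e): 87 − 27 = 60 ≥ 52 [met]
  Stage II.1 is satisfied; the onus moves to the defendant.
Stage II.2 — burden on defendant; standard: a clear and cogent showing (weight is at least 72).
    (f): 79 ≥ 72 [met]
  All elements met at the final stage.
Every stage carried; the defendant prevails on this issue.
Per-issue: Issue I → plaintiff; Issue II → defendant. The plaintiff must prevail on every issue; overall, the defendant prevails.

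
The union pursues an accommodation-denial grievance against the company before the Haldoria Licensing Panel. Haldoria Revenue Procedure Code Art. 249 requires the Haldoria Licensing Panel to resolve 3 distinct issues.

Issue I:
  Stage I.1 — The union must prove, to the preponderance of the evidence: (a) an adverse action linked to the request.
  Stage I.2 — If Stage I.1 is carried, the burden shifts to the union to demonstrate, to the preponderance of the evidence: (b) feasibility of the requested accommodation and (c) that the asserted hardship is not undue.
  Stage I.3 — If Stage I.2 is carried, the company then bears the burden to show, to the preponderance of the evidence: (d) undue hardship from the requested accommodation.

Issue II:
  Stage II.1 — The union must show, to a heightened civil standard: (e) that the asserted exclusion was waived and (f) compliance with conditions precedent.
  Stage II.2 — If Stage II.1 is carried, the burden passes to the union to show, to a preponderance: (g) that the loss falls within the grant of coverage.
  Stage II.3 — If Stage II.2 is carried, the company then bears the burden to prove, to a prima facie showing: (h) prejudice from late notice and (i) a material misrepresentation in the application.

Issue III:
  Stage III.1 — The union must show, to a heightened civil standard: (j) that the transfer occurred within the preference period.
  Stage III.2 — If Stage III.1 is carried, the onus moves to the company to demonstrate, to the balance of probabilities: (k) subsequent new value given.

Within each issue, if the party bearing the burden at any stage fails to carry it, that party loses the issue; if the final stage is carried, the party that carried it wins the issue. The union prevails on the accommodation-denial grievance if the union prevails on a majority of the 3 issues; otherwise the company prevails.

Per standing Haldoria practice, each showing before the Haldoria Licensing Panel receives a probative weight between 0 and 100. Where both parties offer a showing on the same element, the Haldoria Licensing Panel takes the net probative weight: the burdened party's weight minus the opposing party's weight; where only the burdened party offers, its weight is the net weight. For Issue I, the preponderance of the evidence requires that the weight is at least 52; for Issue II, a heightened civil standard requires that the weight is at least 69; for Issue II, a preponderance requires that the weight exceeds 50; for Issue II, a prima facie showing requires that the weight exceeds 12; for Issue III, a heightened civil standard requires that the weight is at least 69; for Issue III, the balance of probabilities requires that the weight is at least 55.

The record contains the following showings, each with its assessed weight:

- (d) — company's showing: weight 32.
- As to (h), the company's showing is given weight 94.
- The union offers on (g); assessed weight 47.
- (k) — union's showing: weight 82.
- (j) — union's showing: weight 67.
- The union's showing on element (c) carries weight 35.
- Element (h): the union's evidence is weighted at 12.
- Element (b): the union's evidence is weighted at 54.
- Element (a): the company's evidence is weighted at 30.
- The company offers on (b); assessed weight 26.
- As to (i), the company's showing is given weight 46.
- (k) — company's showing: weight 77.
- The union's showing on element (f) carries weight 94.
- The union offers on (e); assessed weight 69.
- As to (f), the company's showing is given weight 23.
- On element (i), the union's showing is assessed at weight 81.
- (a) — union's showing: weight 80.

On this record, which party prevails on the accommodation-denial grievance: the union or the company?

— Issue I —
Stage I.1 — burden on union; standard: the preponderance of the evidence (weight is at least 52).
    (a): 80 − 30 = 50 < 52 [not met]
  Stage I.1 not carried; the union fails its burden.
The company prevails on this issue.
— Issue II —
Stage II.1 (union, a heightened civil standard, weight is at least 69): (e) 69 ≥ 69 — meets; (f) net 94−23=71 ≥ 69 — meets.
  Stage II.1 carried; the burden remains with the union.
Stage II.2 (union, a preponderance, weight exceeds 50): (g) 47 ≤ 50 — fails.
  Stage II.2 not carried; the union fails its burden.
So the company prevails on this issue.
— Issue III —
Stage III.1 (union, a heightened civil standard, weight is at least 69): (j) 67 < 69 — fails.
  Stage III.1 not carried; the union fails its burden.
The analysis ends at Stage III.1; the company prevails on this issue.
Per-issue: Issue I → company; Issue II → company; Issue III → company. The union must prevail on a majority of issues; overall, the company prevails.

company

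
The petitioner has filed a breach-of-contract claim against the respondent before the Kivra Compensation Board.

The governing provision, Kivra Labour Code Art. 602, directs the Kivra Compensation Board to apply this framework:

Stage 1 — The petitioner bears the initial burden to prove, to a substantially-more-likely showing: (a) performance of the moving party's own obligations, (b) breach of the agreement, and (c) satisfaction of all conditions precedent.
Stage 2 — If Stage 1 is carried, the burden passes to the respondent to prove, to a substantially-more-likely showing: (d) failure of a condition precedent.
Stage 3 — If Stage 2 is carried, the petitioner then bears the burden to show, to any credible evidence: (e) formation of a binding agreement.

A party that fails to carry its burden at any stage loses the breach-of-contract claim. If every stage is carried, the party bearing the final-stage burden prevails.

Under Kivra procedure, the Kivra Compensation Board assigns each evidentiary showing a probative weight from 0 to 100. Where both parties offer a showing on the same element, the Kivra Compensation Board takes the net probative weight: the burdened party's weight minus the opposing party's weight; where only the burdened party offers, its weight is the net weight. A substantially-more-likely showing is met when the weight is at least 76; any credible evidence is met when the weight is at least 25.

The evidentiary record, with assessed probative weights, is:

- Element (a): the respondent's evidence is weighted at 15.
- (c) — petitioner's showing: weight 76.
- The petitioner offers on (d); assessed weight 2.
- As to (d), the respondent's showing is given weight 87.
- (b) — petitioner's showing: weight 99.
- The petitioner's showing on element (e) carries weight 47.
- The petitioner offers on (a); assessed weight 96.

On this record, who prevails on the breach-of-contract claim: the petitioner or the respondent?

Stage 1 — burden on petitioner; standard: a substantially-more-likely showing (weight is at least 76).
    (a): 96 − 15 = 81 ≥ 76 [met]
    (b): 99 ≥ 76 [met]
    (c): 76 ≥ 76 [met]
  The petitioner carries Stage 1; the respondent now bears the burden.
Stage 2 — burden on respondent; standard: a substantially-more-likely showing (weight is at least 76).
    (d): 87 − 2 = 85 ≥ 76 [met]
  All elements met. The burden passes to the petitioner.
Stage 3 — burden on petitioner; standard: any credible evidence (weight is at least 25).
    (e): 47 ≥ 25 [met]
  All elements met at the final stage.
All stages carried — the petitioner prevails.

petitioner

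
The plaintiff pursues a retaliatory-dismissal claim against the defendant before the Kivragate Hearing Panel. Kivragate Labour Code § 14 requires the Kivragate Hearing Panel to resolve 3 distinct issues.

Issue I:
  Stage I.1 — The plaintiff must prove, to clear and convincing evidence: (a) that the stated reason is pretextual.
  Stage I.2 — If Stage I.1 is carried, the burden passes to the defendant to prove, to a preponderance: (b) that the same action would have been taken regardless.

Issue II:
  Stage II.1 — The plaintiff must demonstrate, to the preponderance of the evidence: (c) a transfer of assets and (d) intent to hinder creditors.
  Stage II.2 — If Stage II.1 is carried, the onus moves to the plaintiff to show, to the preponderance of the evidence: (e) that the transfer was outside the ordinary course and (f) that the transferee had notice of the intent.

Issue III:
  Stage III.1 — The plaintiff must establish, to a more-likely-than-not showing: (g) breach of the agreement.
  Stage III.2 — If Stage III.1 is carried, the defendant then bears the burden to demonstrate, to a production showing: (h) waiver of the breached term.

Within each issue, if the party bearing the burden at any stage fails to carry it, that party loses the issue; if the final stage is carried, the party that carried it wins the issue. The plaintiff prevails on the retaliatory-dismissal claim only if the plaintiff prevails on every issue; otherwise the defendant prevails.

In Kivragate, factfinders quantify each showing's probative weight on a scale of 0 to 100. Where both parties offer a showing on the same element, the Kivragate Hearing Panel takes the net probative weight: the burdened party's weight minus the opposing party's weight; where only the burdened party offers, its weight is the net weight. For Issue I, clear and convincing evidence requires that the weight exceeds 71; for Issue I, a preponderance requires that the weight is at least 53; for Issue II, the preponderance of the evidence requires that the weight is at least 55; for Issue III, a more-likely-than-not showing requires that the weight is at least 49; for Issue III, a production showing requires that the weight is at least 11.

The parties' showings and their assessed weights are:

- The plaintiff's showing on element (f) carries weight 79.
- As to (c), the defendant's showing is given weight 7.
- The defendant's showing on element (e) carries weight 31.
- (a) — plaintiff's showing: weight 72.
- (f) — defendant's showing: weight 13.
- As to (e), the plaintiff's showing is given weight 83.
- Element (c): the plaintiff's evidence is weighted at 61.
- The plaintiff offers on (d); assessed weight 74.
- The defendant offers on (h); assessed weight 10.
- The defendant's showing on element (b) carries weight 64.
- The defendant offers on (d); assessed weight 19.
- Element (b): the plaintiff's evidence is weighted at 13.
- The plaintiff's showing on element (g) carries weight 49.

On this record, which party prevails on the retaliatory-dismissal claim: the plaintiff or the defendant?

— Issue I —
Stage I.1 (plaintiff, clear and convincing evidence, weight exceeds 71): (a) 72 > 71 — meets.
  Stage I.1 carried; the burden shifts to the defendant.
Stage I.2 (defendant, a preponderance, weight is at least 53): (b) net 64−13=51 < 53 — fails.
  The defendant does not carry Stage I.2.
So the plaintiff prevails on this issue.
— Issue II —
At Stage II.1 the plaintiff must meet the preponderance of the evidence (weight is at least 55): on (c) the weight is 61 less the opposing 7 gives net 54, < 55, so (c) does not meet the standard; on (d) the weight is 74 less the opposing 19 gives net 55, which does reach 55, so (d) meets the standard.
  The plaintiff does not carry Stage II.1.
So the defendant prevails on this issue.
— Issue III —
Stage III.1 — burden on plaintiff; standard: a more-likely-than-not showing (weight is at least 49).
    (g): 49 ≥ 49 [met]
  The plaintiff carries Stage III.1; the defendant now bears the burden.
Stage III.2 — burden on defendant; standard: a production showing (weight is at least 11).
    (h): 10 < 11 [not met]
  Stage III.2 not carried; the defendant fails its burden.
The plaintiff prevails on this issue.
Per-issue: Issue I → plaintiff; Issue II → defendant; Issue III → plaintiff. The plaintiff must prevail on every issue; overall, the defendant prevails.

defendant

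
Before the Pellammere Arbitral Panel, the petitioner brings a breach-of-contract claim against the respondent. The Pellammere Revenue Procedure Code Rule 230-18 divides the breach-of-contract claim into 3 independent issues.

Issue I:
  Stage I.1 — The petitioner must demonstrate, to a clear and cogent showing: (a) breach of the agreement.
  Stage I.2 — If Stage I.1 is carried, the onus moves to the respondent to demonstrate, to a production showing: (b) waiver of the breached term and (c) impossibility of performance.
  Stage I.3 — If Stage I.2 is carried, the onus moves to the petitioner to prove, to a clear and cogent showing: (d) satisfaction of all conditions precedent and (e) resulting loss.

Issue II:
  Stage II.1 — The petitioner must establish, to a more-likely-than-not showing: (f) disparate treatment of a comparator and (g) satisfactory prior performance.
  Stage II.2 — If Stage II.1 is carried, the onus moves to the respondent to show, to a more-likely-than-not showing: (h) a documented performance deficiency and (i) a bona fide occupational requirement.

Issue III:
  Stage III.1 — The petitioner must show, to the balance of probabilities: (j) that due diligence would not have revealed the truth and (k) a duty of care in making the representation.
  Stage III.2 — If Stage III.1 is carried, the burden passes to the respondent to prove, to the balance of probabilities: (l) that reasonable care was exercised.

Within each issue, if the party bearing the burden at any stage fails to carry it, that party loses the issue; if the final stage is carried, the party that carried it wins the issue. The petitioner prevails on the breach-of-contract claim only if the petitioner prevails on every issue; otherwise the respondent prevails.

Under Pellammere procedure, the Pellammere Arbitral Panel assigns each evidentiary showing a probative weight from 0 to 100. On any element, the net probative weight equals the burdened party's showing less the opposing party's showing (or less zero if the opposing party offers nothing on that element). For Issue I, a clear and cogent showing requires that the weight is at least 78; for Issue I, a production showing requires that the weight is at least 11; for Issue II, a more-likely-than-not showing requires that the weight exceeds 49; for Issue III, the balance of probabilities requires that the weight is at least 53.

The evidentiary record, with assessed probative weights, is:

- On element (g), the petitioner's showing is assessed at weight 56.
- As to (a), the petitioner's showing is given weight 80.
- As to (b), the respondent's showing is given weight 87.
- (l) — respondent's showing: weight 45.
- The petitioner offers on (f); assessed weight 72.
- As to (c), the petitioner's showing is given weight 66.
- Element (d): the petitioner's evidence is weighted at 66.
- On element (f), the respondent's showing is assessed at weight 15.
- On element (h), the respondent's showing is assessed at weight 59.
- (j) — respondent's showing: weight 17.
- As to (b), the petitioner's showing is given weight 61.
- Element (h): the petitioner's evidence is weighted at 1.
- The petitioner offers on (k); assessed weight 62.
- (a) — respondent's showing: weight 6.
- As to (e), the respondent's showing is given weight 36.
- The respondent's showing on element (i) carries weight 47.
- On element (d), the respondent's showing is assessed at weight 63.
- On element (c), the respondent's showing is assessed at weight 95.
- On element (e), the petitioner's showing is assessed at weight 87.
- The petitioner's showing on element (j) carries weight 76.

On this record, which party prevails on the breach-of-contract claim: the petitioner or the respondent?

respondent

— Issue I —
Stage I.1 (petitioner, a clear and cogent showing, weight is at least 78): (a) net 80−6=74 < 78 — fails.
  The petitioner does not carry Stage I.1.
The analysis ends at Stage I.1; the respondent prevails on this issue.
— Issue II —
At Stage II.1 the petitioner must meet a more-likely-than-not showing (weight exceeds 49): on (f) the weight is 72 less the opposing 15 gives net 57, which does exceed 49, so (f) meets the standard; on (g) the weight is 56, > 49, so (g) meets the standard.
  The petitioner carries Stage II.1; the respondent now bears the burden.
At Stage II.2 the respondent must meet a more-likely-than-not showing (weight exceeds 49): on (h) the weight is 59 less the opposing 1 gives net 58, which does exceed 49, so (h) meets the standard; on (i) the weight is 47, which does not exceed 49, so (i) does not meet the standard.
  Not every element is met, so the respondent fails to carry Stage II.2.
The analysis ends at Stage II.2; the petitioner prevails on this issue.
— Issue III —
Stage III.1 (petitioner, the balance of probabilities, weight is at least 53): (j) net 76−17=59 ≥ 53 — meets; (k) 62 ≥ 53 — meets.
  Stage III.1 carried; the burden shifts to the respondent.
Stage III.2 (respondent, the balance of probabilities, weight is at least 53): (l) 45 < 53 — fails.
  Not every element is met, so the respondent fails to carry Stage III.2.
So the petitioner prevails on this issue.
Per-issue: Issue I → respondent; Issue II → petitioner; Issue III → petitioner. The petitioner must prevail on every issue; overall, the respondent prevails.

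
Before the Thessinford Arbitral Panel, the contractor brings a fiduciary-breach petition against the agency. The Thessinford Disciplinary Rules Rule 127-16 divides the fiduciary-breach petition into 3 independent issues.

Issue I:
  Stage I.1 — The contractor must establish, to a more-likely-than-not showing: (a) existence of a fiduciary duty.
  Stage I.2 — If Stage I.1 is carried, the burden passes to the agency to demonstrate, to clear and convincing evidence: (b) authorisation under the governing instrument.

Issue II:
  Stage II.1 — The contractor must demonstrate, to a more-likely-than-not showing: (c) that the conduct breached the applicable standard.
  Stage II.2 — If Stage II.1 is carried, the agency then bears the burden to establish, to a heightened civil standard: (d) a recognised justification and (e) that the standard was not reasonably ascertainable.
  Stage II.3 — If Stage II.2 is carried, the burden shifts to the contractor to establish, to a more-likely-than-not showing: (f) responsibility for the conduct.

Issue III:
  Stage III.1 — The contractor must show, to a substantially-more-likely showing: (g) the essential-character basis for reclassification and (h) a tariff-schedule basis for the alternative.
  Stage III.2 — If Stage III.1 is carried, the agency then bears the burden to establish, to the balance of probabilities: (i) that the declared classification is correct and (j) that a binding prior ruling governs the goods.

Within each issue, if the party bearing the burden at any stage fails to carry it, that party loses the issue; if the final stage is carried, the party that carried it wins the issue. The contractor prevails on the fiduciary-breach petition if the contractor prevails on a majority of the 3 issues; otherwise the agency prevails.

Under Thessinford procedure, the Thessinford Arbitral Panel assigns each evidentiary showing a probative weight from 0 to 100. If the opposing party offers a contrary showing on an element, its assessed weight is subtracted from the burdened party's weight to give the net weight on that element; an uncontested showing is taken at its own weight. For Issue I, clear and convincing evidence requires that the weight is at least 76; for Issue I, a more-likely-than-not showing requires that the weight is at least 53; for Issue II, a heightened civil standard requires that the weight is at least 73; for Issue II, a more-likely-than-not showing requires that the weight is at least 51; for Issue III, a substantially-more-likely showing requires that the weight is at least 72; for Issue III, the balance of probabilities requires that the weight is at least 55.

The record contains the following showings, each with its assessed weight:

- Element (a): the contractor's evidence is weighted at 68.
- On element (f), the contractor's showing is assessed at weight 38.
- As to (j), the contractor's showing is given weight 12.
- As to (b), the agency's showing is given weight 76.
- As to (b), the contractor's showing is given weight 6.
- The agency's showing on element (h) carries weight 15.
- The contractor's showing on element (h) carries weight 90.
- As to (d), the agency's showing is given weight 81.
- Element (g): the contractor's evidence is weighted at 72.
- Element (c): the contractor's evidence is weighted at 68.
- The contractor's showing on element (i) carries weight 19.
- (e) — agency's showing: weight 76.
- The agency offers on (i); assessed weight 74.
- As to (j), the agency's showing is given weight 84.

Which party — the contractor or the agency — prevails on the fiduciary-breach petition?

— Issue I —
Stage I.1 (contractor, a more-likely-than-not showing, weight is at least 53): (a) 68 ≥ 53 — meets.
  All elements met. The burden passes to the agency.
Stage I.2 (agency, clear and convincing evidence, weight is at least 76): (b) net 76−6=70 < 76 — fails.
  The agency does not carry Stage I.2.
The contractor prevails on this issue.
— Issue II —
At Stage II.1 the contractor must meet a more-likely-than-not showing (weight is at least 51): on (c) the weight is 68, which does reach 51, so (c) meets the standard.
  The contractor carries Stage II.1; the agency now bears the burden.
At Stage II.2 the agency must meet a heightened civil standard (weight is at least 73): on (d) the weight is 81, which does reach 73, so (d) meets the standard; on (e) the weight is 76, which does reach 73, so (e) meets the standard.
  The agency carries Stage II.2; the contractor now bears the burden.
At Stage II.3 the contractor must meet a more-likely-than-not showing (weight is at least 51): on (f) the weight is 38, < 51, so (f) does not meet the standard.
  The contractor does not carry Stage II.3.
The agency prevails on this issue.
— Issue III —
At Stage III.1 the contractor must meet a substantially-more-likely showing (weight is at least 72): on (g) the weight is 72, which does reach 72, so (g) meets the standard; on (h) the weight is 90 less the opposing 15 gives net 75, ≥ 72, so (h) meets the standard.
  The contractor carries Stage III.1; the agency now bears the burden.
At Stage III.2 the agency must meet the balance of probabilities (weight is at least 55): on (i) the weight is 74 less the opposing 19 gives net 55, ≥ 55, so (i) meets the standard; on (j) the weight is 84 less the opposing 12 gives net 72, ≥ 55, so (j) meets the standard.
  All elements met at the final stage.
With every stage satisfied, the agency prevails on this issue.
Per-issue: Issue I → contractor; Issue II → agency; Issue III → agency. The contractor must prevail on a majority of issues; overall, the agency prevails.

agency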